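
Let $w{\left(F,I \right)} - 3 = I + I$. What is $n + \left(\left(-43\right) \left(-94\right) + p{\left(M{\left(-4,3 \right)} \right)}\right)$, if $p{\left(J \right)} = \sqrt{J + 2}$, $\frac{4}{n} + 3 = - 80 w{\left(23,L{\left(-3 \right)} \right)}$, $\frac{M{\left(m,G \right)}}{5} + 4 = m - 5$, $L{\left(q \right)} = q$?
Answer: $\frac{957958}{237} + 3 i \sqrt{7} \approx 4042.0 + 7.9373 i$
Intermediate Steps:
$M{\left(m,G \right)} = -45 + 5 m$ ($M{\left(m,G \right)} = -20 + 5 \left(m - 5\right) = -20 + 5 \left(-5 + m\right) = -20 + \left(-25 + 5 m\right) = -45 + 5 m$)
$w{\left(F,I \right)} = 3 + 2 I$ ($w{\left(F,I \right)} = 3 + \left(I + I\right) = 3 + 2 I$)
$n = \frac{4}{237}$ ($n = \frac{4}{-3 - 80 \left(3 + 2 \left(-3\right)\right)} = \frac{4}{-3 - 80 \left(3 - 6\right)} = \frac{4}{-3 - -240} = \frac{4}{-3 + 240} = \frac{4}{237} \approx 0.016878$)
$p{\left(J \right)} = \sqrt{2 + J}$
$n + \left(\left(-43\right) \left(-94\right) + p{\left(M{\left(-4,3 \right)} \right)}\right) = \frac{4}{237} + \left(\left(-43\right) \left(-94\right) + \sqrt{2 + \left(-45 + 5 \left(-4\right)\right)}\right) = \frac{4}{237} + \left(4042 + \sqrt{2 - 65}\right) = \frac{4}{237} + \left(4042 + \sqrt{-63}\right) = \frac{4}{237} + \left(4042 + 3 i \sqrt{7}\right) = \frac{957958}{237} + 3 i \sqrt{7}$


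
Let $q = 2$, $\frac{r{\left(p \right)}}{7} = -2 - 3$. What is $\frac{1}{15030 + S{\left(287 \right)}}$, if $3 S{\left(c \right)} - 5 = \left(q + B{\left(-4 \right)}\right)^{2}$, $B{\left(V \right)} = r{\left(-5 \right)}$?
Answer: $\frac{3}{46184} \approx 6.4958 \cdot 10^{-5}$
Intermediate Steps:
$r{\left(p \right)} = -35$ ($r{\left(p \right)} = 7 \left(-2 - 3\right) = 7 \left(-5\right) = -35$)
$B{\left(V \right)} = -35$
$S{\left(c \right)} = \frac{1094}{3}$ ($S{\left(c \right)} = \frac{5}{3} + \frac{\left(2 - 35\right)^{2}}{3} = \frac{5}{3} + \frac{\left(-33\right)^{2}}{3} = \frac{5}{3} + \frac{1}{3} \cdot 1089 = \frac{5}{3} + 363 = \frac{1094}{3}$)
$\frac{1}{15030 + S{\left(287 \right)}} = \frac{1}{15030 + \frac{1094}{3}} = \frac{1}{\frac{46184}{3}} = \frac{3}{46184}$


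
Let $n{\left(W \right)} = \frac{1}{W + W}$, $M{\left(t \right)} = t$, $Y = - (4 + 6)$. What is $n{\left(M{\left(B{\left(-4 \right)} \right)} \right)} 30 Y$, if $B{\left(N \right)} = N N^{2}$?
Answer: $\frac{75}{32} \approx 2.3438$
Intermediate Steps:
$B{\left(N \right)} = N^{3}$
$Y = -10$ ($Y = \left(-1\right) 10 = -10$)
$n{\left(W \right)} = \frac{1}{2 W}$
$n{\left(M{\left(B{\left(-4 \right)} \right)} \right)} 30 Y = \frac{1}{2 \left(-4\right)^{3}} \cdot 30 \left(-10\right) = \frac{1}{2 \left(-64\right)} 30 \left(-10\right) = \frac{1}{2} \left(- \frac{1}{64}\right) 30 \left(-10\right) = \left(- \frac{1}{128}\right) 30 \left(-10\right) = \left(- \frac{15}{64}\right) \left(-10\right) = \frac{75}{32}$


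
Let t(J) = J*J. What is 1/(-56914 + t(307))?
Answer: 1/37335 ≈ 2.6785e-5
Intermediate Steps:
t(J) = J²
1/(-56914 + t(307)) = 1/(-56914 + 307²) = 1/(-56914 + 94249) = 1/37335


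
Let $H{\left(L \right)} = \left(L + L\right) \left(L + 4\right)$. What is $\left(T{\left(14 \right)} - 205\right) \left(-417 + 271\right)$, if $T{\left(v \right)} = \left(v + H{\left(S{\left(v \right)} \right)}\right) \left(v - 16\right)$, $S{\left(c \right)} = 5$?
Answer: $60298$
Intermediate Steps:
$H{\left(L \right)} = 2 L \left(4 + L\right)$
$T{\left(v \right)} = \left(-16 + v\right) \left(90 + v\right)$ ($T{\left(v \right)} = \left(v + 2 \cdot 5 \left(4 + 5\right)\right) \left(v - 16\right) = \left(v + 2 \cdot 5 \cdot 9\right) \left(-16 + v\right) = \left(v + 90\right) \left(-16 + v\right) = \left(90 + v\right) \left(-16 + v\right) = \left(-16 + v\right) \left(90 + v\right)$)
$\left(T{\left(14 \right)} - 205\right) \left(-417 + 271\right) = \left(\left(-1440 + 14^{2} + 74 \cdot 14\right) - 205\right) \left(-417 + 271\right) = \left(\left(-1440 + 196 + 1036\right) - 205\right) \left(-146\right) = \left(-208 - 205\right) \left(-146\right) = \left(-413\right) \left(-146\right) = 60298$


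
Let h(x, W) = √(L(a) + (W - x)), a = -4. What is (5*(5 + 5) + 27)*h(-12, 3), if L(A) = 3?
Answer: 231*√2 ≈ 326.68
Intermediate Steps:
h(x, W) = √(3 + W - x) (h(x, W) = √(3 + (W - x)) = √(3 + W - x))
(5*(5 + 5) + 27)*h(-12, 3) = (5*(5 + 5) + 27)*√(3 + 3 - 1*(-12)) = (5*10 + 27)*√(3 + 3 + 12) = (50 + 27)*√18 = 77*(3*√2) = 231*√2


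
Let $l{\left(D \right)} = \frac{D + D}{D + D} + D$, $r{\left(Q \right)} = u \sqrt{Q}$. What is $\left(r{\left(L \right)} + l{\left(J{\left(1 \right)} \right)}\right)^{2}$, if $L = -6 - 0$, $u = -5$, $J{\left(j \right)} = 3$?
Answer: $\left(4 - 5 i \sqrt{6}\right)^{2} \approx -134.0 - 97.98 i$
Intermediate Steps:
$L = -6$ ($L = -6 + 0 = -6$)
$r{\left(Q \right)} = - 5 \sqrt{Q}$
$l{\left(D \right)} = 1 + D$ ($l{\left(D \right)} = \frac{2 D}{2 D} + D = 2 D \frac{1}{2 D} + D = 1 + D$)
$\left(r{\left(L \right)} + l{\left(J{\left(1 \right)} \right)}\right)^{2} = \left(- 5 \sqrt{-6} + \left(1 + 3\right)\right)^{2} = \left(- 5 i \sqrt{6} + 4\right)^{2} = \left(4 - 5 i \sqrt{6}\right)^{2}$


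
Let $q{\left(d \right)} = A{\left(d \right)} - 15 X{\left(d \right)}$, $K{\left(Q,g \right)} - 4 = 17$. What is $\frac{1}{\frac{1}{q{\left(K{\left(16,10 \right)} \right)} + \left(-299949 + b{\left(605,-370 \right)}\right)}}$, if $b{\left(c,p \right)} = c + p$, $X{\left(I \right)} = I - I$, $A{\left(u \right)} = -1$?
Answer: $-299715$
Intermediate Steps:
$K{\left(Q,g \right)} = 21$ ($K{\left(Q,g \right)} = 4 + 17 = 21$)
$X{\left(I \right)} = 0$
$q{\left(d \right)} = -1$ ($q{\left(d \right)} = -1 - 15 \cdot 0 = -1 - 0 = -1 + 0 = -1$)
$\frac{1}{\frac{1}{q{\left(K{\left(16,10 \right)} \right)} + \left(-299949 + b{\left(605,-370 \right)}\right)}} = \frac{1}{\frac{1}{-1 + \left(-299949 + \left(605 - 370\right)\right)}} = \frac{1}{\frac{1}{-1 + \left(-299949 + 235\right)}} = \frac{1}{\frac{1}{-1 - 299714}} = \frac{1}{\frac{1}{-299715}} = \frac{1}{- \frac{1}{299715}} = -299715$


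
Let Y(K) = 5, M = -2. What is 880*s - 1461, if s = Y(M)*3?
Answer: 11739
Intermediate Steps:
s = 15 (s = 5*3 = 15)
880*s - 1461 = 880*15 - 1461 = 13200 - 1461 = 11739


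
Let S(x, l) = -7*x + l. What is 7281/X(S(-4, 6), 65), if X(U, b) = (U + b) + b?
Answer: 7281/164 ≈ 44.396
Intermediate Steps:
S(x, l) = l - 7*x
X(U, b) = U + 2*b
7281/X(S(-4, 6), 65) = 7281/((6 - 7*(-4)) + 2*65) = 7281/((6 + 28) + 130) = 7281/(34 + 130) = 7281/164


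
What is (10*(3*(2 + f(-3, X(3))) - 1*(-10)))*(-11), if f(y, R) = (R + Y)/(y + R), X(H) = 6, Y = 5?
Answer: -2970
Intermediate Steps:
f(y, R) = (5 + R)/(R + y) (f(y, R) = (R + 5)/(y + R) = (5 + R)/(R + y))
(10*(3*(2 + f(-3, X(3))) - 1*(-10)))*(-11) = (10*(3*(2 + (5 + 6)/(6 - 3)) - 1*(-10)))*(-11) = (10*(3*(2 + 11/3) + 10))*(-11) = (10*(3*(17/3) + 10))*(-11) = (10*(17 + 10))*(-11) = (10*27)*(-11) = 270*(-11) = -2970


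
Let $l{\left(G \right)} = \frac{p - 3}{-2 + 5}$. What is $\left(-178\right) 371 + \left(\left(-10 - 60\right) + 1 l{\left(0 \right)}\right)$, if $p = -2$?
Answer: $- \frac{198329}{3} \approx -66110.0$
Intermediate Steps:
$l{\left(G \right)} = - \frac{5}{3}$ ($l{\left(G \right)} = \frac{-2 - 3}{-2 + 5} = - \frac{5}{3}$)
$\left(-178\right) 371 + \left(\left(-10 - 60\right) + 1 l{\left(0 \right)}\right) = \left(-178\right) 371 + \left(\left(-10 - 60\right) + 1 \left(- \frac{5}{3}\right)\right) = -66038 - \frac{215}{3} = - \frac{198329}{3}$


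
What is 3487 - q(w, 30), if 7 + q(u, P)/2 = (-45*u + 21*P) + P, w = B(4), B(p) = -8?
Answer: 1461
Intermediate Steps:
w = -8
q(u, P) = -14 - 90*u + 44*P (q(u, P) = -14 + 2*((-45*u + 21*P) + P) = -14 + 2*(-45*u + 22*P) = -14 + (-90*u + 44*P) = -14 - 90*u + 44*P)
3487 - q(w, 30) = 3487 - (-14 - 90*(-8) + 44*30) = 3487 - (-14 + 720 + 1320) = 3487 - 1*2026 = 3487 - 2026 = 1461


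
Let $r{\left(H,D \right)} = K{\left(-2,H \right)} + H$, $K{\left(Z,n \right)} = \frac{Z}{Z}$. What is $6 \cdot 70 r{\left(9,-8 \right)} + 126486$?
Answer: $130686$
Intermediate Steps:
$K{\left(Z,n \right)} = 1$
$r{\left(H,D \right)} = 1 + H$
$6 \cdot 70 r{\left(9,-8 \right)} + 126486 = 6 \cdot 70 \left(1 + 9\right) + 126486 = 420 \cdot 10 + 126486 = 4200 + 126486 = 130686$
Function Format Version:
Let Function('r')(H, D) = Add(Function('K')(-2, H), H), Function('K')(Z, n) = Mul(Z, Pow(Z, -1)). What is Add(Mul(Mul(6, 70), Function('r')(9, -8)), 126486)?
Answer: 130686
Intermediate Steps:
Function('K')(Z, n) = 1
Function('r')(H, D) = Add(1, H)
Add(Mul(Mul(6, 70), Function('r')(9, -8)), 126486) = Add(Mul(Mul(6, 70), Add(1, 9)), 126486) = Add(Mul(420, 10), 126486) = Add(4200, 126486) = 130686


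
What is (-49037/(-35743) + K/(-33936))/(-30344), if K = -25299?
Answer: -856127263/12268832216704 ≈ -6.9781e-5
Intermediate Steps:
(-49037/(-35743) + K/(-33936))/(-30344) = (-49037/(-35743) - 25299/(-33936))/(-30344) = (-49037*(-1/35743) - 25299*(-1/33936))*(-1/30344) = (49037/35743 + 8433/11312)*(-1/30344) = (856127263/404324816)*(-1/30344) = -856127263/12268832216704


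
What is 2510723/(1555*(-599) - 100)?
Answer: -2510723/931545 ≈ -2.6952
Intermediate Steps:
2510723/(1555*(-599) - 100) = 2510723/(-931445 - 100) = 2510723/(-931545) = 2510723*(-1/931545) = -2510723/931545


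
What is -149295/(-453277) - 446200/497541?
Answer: -11633801255/20502171987 ≈ -0.56744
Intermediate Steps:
-149295/(-453277) - 446200/497541 = -149295*(-1/453277) - 446200*1/497541 = 149295/453277 - 446200/497541 = -11633801255/20502171987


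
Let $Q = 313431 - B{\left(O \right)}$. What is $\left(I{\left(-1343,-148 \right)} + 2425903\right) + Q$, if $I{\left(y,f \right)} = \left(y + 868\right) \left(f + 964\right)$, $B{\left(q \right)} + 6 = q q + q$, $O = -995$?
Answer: $1362710$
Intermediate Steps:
$B{\left(q \right)} = -6 + q + q^{2}$ ($B{\left(q \right)} = -6 + \left(q q + q\right) = -6 + \left(q^{2} + q\right) = -6 + \left(q + q^{2}\right) = -6 + q + q^{2}$)
$Q = -675593$ ($Q = 313431 - \left(-6 - 995 + \left(-995\right)^{2}\right) = 313431 - \left(-6 - 995 + 990025\right) = 313431 - 989024 = -675593$)
$I{\left(y,f \right)} = \left(868 + y\right) \left(964 + f\right)$
$\left(I{\left(-1343,-148 \right)} + 2425903\right) + Q = \left(\left(836752 + 868 \left(-148\right) + 964 \left(-1343\right) - -198764\right) + 2425903\right) - 675593 = \left(\left(836752 - 128464 - 1294652 + 198764\right) + 2425903\right) - 675593 = \left(-387600 + 2425903\right) - 675593 = 2038303 - 675593 = 1362710$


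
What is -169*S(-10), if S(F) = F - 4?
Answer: 2366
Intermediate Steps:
S(F) = -4 + F
-169*S(-10) = -169*(-4 - 10) = -169*(-14) = 2366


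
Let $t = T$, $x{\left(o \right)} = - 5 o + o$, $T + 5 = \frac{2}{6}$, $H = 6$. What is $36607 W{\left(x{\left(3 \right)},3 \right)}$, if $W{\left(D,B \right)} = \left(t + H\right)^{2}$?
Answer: $\frac{585712}{9} \approx 65079.0$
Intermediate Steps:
$T = - \frac{14}{3}$ ($T = -5 + \frac{2}{6} = -5 + 2 \cdot \frac{1}{6} = -5 + \frac{1}{3} = - \frac{14}{3} \approx -4.6667$)
$x{\left(o \right)} = - 4 o$
$t = - \frac{14}{3} \approx -4.6667$
$W{\left(D,B \right)} = \frac{16}{9}$ ($W{\left(D,B \right)} = \left(- \frac{14}{3} + 6\right)^{2} = \left(\frac{4}{3}\right)^{2} = \frac{16}{9}$)
$36607 W{\left(x{\left(3 \right)},3 \right)} = 36607 \cdot \frac{16}{9} = \frac{585712}{9}$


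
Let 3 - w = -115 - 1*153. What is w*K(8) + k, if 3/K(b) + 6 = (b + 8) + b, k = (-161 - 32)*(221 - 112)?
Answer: -125951/6 ≈ -20992.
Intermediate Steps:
w = 271 (w = 3 - (-115 - 1*153) = 3 - (-115 - 153) = 3 - 1*(-268) = 3 + 268 = 271)
k = -21037 (k = -193*109 = -21037)
K(b) = 3/(2 + 2*b) (K(b) = 3/(-6 + ((b + 8) + b)) = 3/(-6 + ((8 + b) + b)) = 3/(-6 + (8 + 2*b)) = 3/(2 + 2*b))
w*K(8) + k = 271*(3/(2*(1 + 8))) - 21037 = 271*((3/2)/9) - 21037 = 271*((3/2)*(⅑)) - 21037 = 271*(⅙) - 21037 = 271/6 - 21037 = -125951/6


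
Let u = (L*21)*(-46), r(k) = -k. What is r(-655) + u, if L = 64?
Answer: -61169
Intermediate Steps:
u = -61824 (u = (64*21)*(-46) = 1344*(-46) = -61824)
r(-655) + u = -1*(-655) - 61824 = 655 - 61824 = -61169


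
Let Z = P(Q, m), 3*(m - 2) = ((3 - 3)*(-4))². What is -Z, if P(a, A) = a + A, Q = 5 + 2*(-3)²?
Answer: -25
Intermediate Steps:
Q = 23 (Q = 5 + 2*9 = 5 + 18 = 23)
m = 2 (m = 2 + ((3 - 3)*(-4))²/3 = 2 + (0*(-4))²/3 = 2 + (⅓)*0² = 2 + (⅓)*0 = 2 + 0 = 2)
P(a, A) = A + a
Z = 25 (Z = 2 + 23 = 25)
-Z = -1*25 = -25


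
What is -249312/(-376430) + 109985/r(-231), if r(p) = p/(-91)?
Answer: 269114861723/6211095 ≈ 43328.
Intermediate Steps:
r(p) = -p/91 (r(p) = p*(-1/91) = -p/91)
-249312/(-376430) + 109985/r(-231) = -249312/(-376430) + 109985/((-1/91*(-231))) = -249312*(-1/376430) + 109985/(33/13) = 124656/188215 + 109985*(13/33) = 124656/188215 + 1429805/33 = 269114861723/6211095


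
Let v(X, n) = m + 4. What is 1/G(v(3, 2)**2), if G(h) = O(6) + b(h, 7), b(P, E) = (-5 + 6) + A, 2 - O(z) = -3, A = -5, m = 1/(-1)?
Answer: 1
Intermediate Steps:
m = -1
v(X, n) = 3 (v(X, n) = -1 + 4 = 3)
O(z) = 5 (O(z) = 2 - 1*(-3) = 2 + 3 = 5)
b(P, E) = -4 (b(P, E) = (-5 + 6) - 5 = 1 - 5 = -4)
G(h) = 1 (G(h) = 5 - 4 = 1)
1/G(v(3, 2)**2) = 1/1 = 1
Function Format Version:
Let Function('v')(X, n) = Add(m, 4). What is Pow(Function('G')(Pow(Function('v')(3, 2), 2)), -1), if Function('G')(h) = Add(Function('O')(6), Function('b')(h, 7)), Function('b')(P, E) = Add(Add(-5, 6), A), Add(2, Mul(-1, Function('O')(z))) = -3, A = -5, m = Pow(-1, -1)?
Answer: 1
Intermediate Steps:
m = -1
Function('v')(X, n) = 3 (Function('v')(X, n) = Add(-1, 4) = 3)
Function('O')(z) = 5 (Function('O')(z) = Add(2, Mul(-1, -3)) = Add(2, 3) = 5)
Function('b')(P, E) = -4 (Function('b')(P, E) = Add(Add(-5, 6), -5) = Add(1, -5) = -4)
Function('G')(h) = 1 (Function('G')(h) = Add(5, -4) = 1)
Pow(Function('G')(Pow(Function('v')(3, 2), 2)), -1) = Pow(1, -1) = 1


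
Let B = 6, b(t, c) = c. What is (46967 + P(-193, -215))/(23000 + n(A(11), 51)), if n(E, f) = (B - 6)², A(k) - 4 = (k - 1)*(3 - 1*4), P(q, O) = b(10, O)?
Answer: 5844/2875 ≈ 2.0327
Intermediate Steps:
P(q, O) = O
A(k) = 5 - k (A(k) = 4 + (k - 1)*(3 - 1*4) = 4 + (-1 + k)*(3 - 4) = 4 + (-1 + k)*(-1) = 4 + (1 - k) = 5 - k)
n(E, f) = 0 (n(E, f) = (6 - 6)² = 0² = 0)
(46967 + P(-193, -215))/(23000 + n(A(11), 51)) = (46967 - 215)/(23000 + 0) = 46752/23000 = 46752*(1/23000) = 5844/2875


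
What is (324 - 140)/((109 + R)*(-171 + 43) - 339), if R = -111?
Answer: -184/83 ≈ -2.2169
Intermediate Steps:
(324 - 140)/((109 + R)*(-171 + 43) - 339) = (324 - 140)/((109 - 111)*(-171 + 43) - 339) = 184/(-2*(-128) - 339) = 184/(256 - 339) = 184/(-83) = 184*(-1/83) = -184/83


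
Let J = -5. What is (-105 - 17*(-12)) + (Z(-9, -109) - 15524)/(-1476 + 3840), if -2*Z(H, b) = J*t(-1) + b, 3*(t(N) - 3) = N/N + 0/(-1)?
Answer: 1311449/14184 ≈ 92.460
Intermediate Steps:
t(N) = 10/3 (t(N) = 3 + (N/N + 0/(-1))/3 = 3 + (1 + 0*(-1))/3 = 3 + (1 + 0)/3 = 3 + (⅓)*1 = 3 + ⅓ = 10/3)
Z(H, b) = 25/3 - b/2 (Z(H, b) = -(-5*10/3 + b)/2 = -(-50/3 + b)/2 = 25/3 - b/2)
(-105 - 17*(-12)) + (Z(-9, -109) - 15524)/(-1476 + 3840) = (-105 - 17*(-12)) + ((25/3 - ½*(-109)) - 15524)/(-1476 + 3840) = (-105 + 204) + ((25/3 + 109/2) - 15524)/2364 = 99 + (377/6 - 15524)*(1/2364) = 99 - 92767/6*1/2364 = 99 - 92767/14184 = 1311449/14184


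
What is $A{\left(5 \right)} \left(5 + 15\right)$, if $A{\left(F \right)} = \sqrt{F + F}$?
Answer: $20 \sqrt{10} \approx 63.246$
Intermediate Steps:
$A{\left(F \right)} = \sqrt{2} \sqrt{F}$ ($A{\left(F \right)} = \sqrt{2 F} = \sqrt{2} \sqrt{F}$)
$A{\left(5 \right)} \left(5 + 15\right) = \sqrt{2} \sqrt{5} \left(5 + 15\right) = \sqrt{10} \cdot 20 = 20 \sqrt{10}$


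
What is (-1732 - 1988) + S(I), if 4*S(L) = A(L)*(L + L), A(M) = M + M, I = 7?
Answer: -3671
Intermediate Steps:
A(M) = 2*M
S(L) = L² (S(L) = ((2*L)*(L + L))/4 = ((2*L)*(2*L))/4 = (4*L²)/4 = L²)
(-1732 - 1988) + S(I) = (-1732 - 1988) + 7² = -3720 + 49 = -3671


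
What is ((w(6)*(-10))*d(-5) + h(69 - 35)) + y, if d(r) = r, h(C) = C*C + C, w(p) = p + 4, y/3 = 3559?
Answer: 12367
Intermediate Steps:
y = 10677 (y = 3*3559 = 10677)
w(p) = 4 + p
h(C) = C + C**2 (h(C) = C**2 + C = C + C**2)
((w(6)*(-10))*d(-5) + h(69 - 35)) + y = (((4 + 6)*(-10))*(-5) + (69 - 35)*(1 + (69 - 35))) + 10677 = ((10*(-10))*(-5) + 34*(1 + 34)) + 10677 = (-100*(-5) + 34*35) + 10677 = (500 + 1190) + 10677 = 1690 + 10677 = 12367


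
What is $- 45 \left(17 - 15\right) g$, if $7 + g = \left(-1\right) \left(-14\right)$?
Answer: $-630$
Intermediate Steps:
$g = 7$ ($g = -7 - -14 = -7 + 14 = 7$)
$- 45 \left(17 - 15\right) g = - 45 \left(17 - 15\right) 7 = \left(-45\right) 2 \cdot 7 = \left(-90\right) 7 = -630$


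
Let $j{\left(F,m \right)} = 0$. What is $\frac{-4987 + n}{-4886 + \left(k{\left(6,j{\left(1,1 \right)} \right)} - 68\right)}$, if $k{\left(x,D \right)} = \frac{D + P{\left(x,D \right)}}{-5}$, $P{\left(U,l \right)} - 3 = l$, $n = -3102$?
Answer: $\frac{40445}{24773} \approx 1.6326$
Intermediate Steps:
$P{\left(U,l \right)} = 3 + l$
$k{\left(x,D \right)} = - \frac{3}{5} - \frac{2 D}{5}$ ($k{\left(x,D \right)} = \frac{D + \left(3 + D\right)}{-5} = \left(3 + 2 D\right) \left(- \frac{1}{5}\right) = - \frac{3}{5} - \frac{2 D}{5}$)
$\frac{-4987 + n}{-4886 + \left(k{\left(6,j{\left(1,1 \right)} \right)} - 68\right)} = \frac{-4987 - 3102}{-4886 - \frac{343}{5}} = - \frac{8089}{-4886 + \left(\left(- \frac{3}{5} + 0\right) - 68\right)} = - \frac{8089}{-4886 - \frac{343}{5}} = - \frac{8089}{- \frac{24773}{5}} = \left(-8089\right) \left(- \frac{5}{24773}\right) = \frac{40445}{24773}$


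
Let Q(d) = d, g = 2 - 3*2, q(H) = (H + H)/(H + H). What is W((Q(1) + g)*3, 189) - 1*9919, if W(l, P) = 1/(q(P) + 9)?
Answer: -99189/10 ≈ -9918.9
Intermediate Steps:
q(H) = 1 (q(H) = (2*H)/((2*H)) = (2*H)*(1/(2*H)) = 1)
g = -4 (g = 2 - 6 = -4)
W(l, P) = ⅒ (W(l, P) = 1/(1 + 9) = 1/10 = ⅒)
W((Q(1) + g)*3, 189) - 1*9919 = ⅒ - 1*9919 = ⅒ - 9919 = -99189/10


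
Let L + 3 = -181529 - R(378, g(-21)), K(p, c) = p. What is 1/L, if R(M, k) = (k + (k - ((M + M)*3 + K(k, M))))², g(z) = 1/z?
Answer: -441/2348577253 ≈ -1.8777e-7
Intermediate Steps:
R(M, k) = (k - 6*M)² (R(M, k) = (k + (k - ((M + M)*3 + k)))² = (k + (k - ((2*M)*3 + k)))² = (k + (k - (6*M + k)))² = (k + (k - (k + 6*M)))² = (k + (k + (-k - 6*M)))² = (k - 6*M)²)
L = -2348577253/441 (L = -3 + (-181529 - (-1/(-21) + 6*378)²) = -3 + (-181529 - (-1*(-1/21) + 2268)²) = -3 + (-181529 - (1/21 + 2268)²) = -3 + (-181529 - (47629/21)²) = -3 + (-181529 - 1*2268521641/441) = -3 + (-181529 - 2268521641/441) = -3 - 2348575930/441 = -2348577253/441 ≈ -5.3256e+6)
1/L = 1/(-2348577253/441) = -441/2348577253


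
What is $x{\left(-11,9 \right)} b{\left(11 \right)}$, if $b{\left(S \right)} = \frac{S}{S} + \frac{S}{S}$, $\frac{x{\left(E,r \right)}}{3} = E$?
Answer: $-66$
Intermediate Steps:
$x{\left(E,r \right)} = 3 E$
$b{\left(S \right)} = 2$ ($b{\left(S \right)} = 1 + 1 = 2$)
$x{\left(-11,9 \right)} b{\left(11 \right)} = 3 \left(-11\right) 2 = \left(-33\right) 2 = -66$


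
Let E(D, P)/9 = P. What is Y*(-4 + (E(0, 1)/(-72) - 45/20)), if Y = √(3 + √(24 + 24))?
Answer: -51*√(3 + 4*√3)/8 ≈ -20.087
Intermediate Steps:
E(D, P) = 9*P
Y = √(3 + 4*√3) (Y = √(3 + √48) = √(3 + 4*√3) ≈ 3.1509)
Y*(-4 + (E(0, 1)/(-72) - 45/20)) = √(3 + 4*√3)*(-4 + ((9*1)/(-72) - 45/20)) = √(3 + 4*√3)*(-4 + (9*(-1/72) - 45*1/20)) = √(3 + 4*√3)*(-4 + (-⅛ - 9/4)) = √(3 + 4*√3)*(-4 - 19/8) = √(3 + 4*√3)*(-51/8) = -51*√(3 + 4*√3)/8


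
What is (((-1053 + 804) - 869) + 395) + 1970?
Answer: 1247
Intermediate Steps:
(((-1053 + 804) - 869) + 395) + 1970 = ((-249 - 869) + 395) + 1970 = (-1118 + 395) + 1970 = -723 + 1970 = 1247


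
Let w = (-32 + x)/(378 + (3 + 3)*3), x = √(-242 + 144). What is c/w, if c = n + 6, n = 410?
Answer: -79872/17 - 17472*I*√2/17 ≈ -4698.4 - 1453.5*I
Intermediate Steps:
c = 416 (c = 410 + 6 = 416)
x = 7*I*√2 (x = √(-98) = 7*I*√2 ≈ 9.8995*I)
w = -8/99 + 7*I*√2/396 (w = (-32 + 7*I*√2)/(378 + (3 + 3)*3) = (-32 + 7*I*√2)/(378 + 6*3) = (-32 + 7*I*√2)/(378 + 18) = (-32 + 7*I*√2)/396 = (-32 + 7*I*√2)*(1/396) = -8/99 + 7*I*√2/396 ≈ -0.080808 + 0.024999*I)
c/w = 416/(-8/99 + 7*I*√2/396)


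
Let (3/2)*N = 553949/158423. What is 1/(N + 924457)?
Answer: 475269/439366861831 ≈ 1.0817e-6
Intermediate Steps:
N = 1107898/475269 (N = 2*(553949/158423)/3 = 2*(553949*(1/158423))/3 = (⅔)*(553949/158423) = 1107898/475269 ≈ 2.3311)
1/(N + 924457) = 1/(1107898/475269 + 924457) = 1/(439366861831/475269) = 475269/439366861831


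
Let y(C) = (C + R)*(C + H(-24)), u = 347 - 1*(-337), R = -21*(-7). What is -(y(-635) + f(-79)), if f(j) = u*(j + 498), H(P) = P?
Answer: -608188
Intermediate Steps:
R = 147
u = 684 (u = 347 + 337 = 684)
f(j) = 340632 + 684*j (f(j) = 684*(j + 498) = 684*(498 + j) = 340632 + 684*j)
y(C) = (-24 + C)*(147 + C) (y(C) = (C + 147)*(C - 24) = (147 + C)*(-24 + C) = (-24 + C)*(147 + C))
-(y(-635) + f(-79)) = -((-3528 + (-635)² + 123*(-635)) + (340632 + 684*(-79))) = -((-3528 + 403225 - 78105) + (340632 - 54036)) = -(321592 + 286596) = -1*608188 = -608188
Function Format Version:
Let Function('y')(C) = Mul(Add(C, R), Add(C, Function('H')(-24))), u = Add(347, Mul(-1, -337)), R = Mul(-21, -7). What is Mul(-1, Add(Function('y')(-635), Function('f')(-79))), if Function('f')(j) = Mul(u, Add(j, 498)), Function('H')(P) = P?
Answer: -608188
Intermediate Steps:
R = 147
u = 684 (u = Add(347, 337) = 684)
Function('f')(j) = Add(340632, Mul(684, j)) (Function('f')(j) = Mul(684, Add(j, 498)) = Mul(684, Add(498, j)) = Add(340632, Mul(684, j)))
Function('y')(C) = Mul(Add(-24, C), Add(147, C)) (Function('y')(C) = Mul(Add(C, 147), Add(C, -24)) = Mul(Add(147, C), Add(-24, C)) = Mul(Add(-24, C), Add(147, C)))
Mul(-1, Add(Function('y')(-635), Function('f')(-79))) = Mul(-1, Add(Add(-3528, Pow(-635, 2), Mul(123, -635)), Add(340632, Mul(684, -79)))) = Mul(-1, Add(Add(-3528, 403225, -78105), Add(340632, -54036))) = Mul(-1, Add(321592, 286596)) = Mul(-1, 608188) = -608188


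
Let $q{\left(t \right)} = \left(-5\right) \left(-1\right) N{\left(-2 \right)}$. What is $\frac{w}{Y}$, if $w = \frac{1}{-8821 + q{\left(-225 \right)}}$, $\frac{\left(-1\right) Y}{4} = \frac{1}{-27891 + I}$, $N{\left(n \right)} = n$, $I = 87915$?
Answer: $\frac{15006}{8831} \approx 1.6992$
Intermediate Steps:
$q{\left(t \right)} = -10$ ($q{\left(t \right)} = \left(-5\right) \left(-1\right) \left(-2\right) = 5 \left(-2\right) = -10$)
$Y = - \frac{1}{15006}$ ($Y = - \frac{4}{-27891 + 87915} = - \frac{4}{60024} = \left(-4\right) \frac{1}{60024} = - \frac{1}{15006} \approx -6.664 \cdot 10^{-5}$)
$w = - \frac{1}{8831}$ ($w = \frac{1}{-8821 - 10} = \frac{1}{-8831} = - \frac{1}{8831} \approx -0.00011324$)
$\frac{w}{Y} = - \frac{1}{8831 \left(- \frac{1}{15006}\right)} = \left(- \frac{1}{8831}\right) \left(-15006\right) = \frac{15006}{8831}$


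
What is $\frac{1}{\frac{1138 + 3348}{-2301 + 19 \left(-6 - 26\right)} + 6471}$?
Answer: $\frac{2909}{18819653} \approx 0.00015457$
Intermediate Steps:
$\frac{1}{\frac{1138 + 3348}{-2301 + 19 \left(-6 - 26\right)} + 6471} = \frac{1}{\frac{4486}{-2301 + 19 \left(-32\right)} + 6471} = \frac{1}{\frac{4486}{-2301 - 608} + 6471} = \frac{1}{\frac{4486}{-2909} + 6471} = \frac{1}{4486 \left(- \frac{1}{2909}\right) + 6471} = \frac{1}{- \frac{4486}{2909} + 6471} = \frac{1}{\frac{18819653}{2909}} = \frac{2909}{18819653}$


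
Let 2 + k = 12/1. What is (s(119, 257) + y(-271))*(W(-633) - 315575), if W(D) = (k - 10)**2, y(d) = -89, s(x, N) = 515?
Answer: -134434950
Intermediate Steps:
k = 10 (k = -2 + 12/1 = -2 + 12*1 = -2 + 12 = 10)
W(D) = 0 (W(D) = (10 - 10)**2 = 0**2 = 0)
(s(119, 257) + y(-271))*(W(-633) - 315575) = (515 - 89)*(0 - 315575) = 426*(-315575) = -134434950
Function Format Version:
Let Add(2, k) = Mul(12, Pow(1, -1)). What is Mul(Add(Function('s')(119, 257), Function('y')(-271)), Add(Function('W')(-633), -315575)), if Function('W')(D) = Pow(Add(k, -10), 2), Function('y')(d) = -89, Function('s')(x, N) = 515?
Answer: -134434950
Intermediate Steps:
k = 10 (k = Add(-2, Mul(12, Pow(1, -1))) = Add(-2, Mul(12, 1)) = Add(-2, 12) = 10)
Function('W')(D) = 0 (Function('W')(D) = Pow(Add(10, -10), 2) = Pow(0, 2) = 0)
Mul(Add(Function('s')(119, 257), Function('y')(-271)), Add(Function('W')(-633), -315575)) = Mul(Add(515, -89), Add(0, -315575)) = Mul(426, -315575) = -134434950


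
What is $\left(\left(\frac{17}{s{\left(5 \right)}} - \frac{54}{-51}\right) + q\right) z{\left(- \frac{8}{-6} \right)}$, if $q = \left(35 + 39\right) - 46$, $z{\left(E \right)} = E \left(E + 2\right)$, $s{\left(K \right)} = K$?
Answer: $\frac{22072}{153} \approx 144.26$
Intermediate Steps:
$z{\left(E \right)} = E \left(2 + E\right)$
$q = 28$ ($q = 74 - 46 = 28$)
$\left(\left(\frac{17}{s{\left(5 \right)}} - \frac{54}{-51}\right) + q\right) z{\left(- \frac{8}{-6} \right)} = \left(\left(\frac{17}{5} - \frac{54}{-51}\right) + 28\right) - \frac{8}{-6} \left(2 - \frac{8}{-6}\right) = \left(\left(17 \cdot \frac{1}{5} - - \frac{18}{17}\right) + 28\right) \left(-8\right) \left(- \frac{1}{6}\right) \left(2 - - \frac{4}{3}\right) = \left(\left(\frac{17}{5} + \frac{18}{17}\right) + 28\right) \frac{4 \left(2 + \frac{4}{3}\right)}{3} = \left(\frac{379}{85} + 28\right) \frac{4}{3} \cdot \frac{10}{3} = \frac{2759}{85} \cdot \frac{40}{9} = \frac{22072}{153}$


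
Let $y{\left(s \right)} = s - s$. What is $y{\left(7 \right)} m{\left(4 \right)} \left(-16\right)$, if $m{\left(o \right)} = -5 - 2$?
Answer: $0$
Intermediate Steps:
$m{\left(o \right)} = -7$
$y{\left(s \right)} = 0$
$y{\left(7 \right)} m{\left(4 \right)} \left(-16\right) = 0 \left(-7\right) \left(-16\right) = 0 \left(-16\right) = 0$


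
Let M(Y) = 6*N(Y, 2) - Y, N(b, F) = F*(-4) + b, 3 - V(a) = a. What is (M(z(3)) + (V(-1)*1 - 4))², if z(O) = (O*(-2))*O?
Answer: 19044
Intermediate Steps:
V(a) = 3 - a
N(b, F) = b - 4*F (N(b, F) = -4*F + b = b - 4*F)
z(O) = -2*O² (z(O) = (-2*O)*O = -2*O²)
M(Y) = -48 + 5*Y (M(Y) = 6*(Y - 4*2) - Y = 6*(Y - 8) - Y = 6*(-8 + Y) - Y = (-48 + 6*Y) - Y = -48 + 5*Y)
(M(z(3)) + (V(-1)*1 - 4))² = ((-48 + 5*(-2*3²)) + ((3 - 1*(-1))*1 - 4))² = ((-48 + 5*(-2*9)) + ((3 + 1)*1 - 4))² = ((-48 + 5*(-18)) + (4*1 - 4))² = ((-48 - 90) + (4 - 4))² = (-138 + 0)² = (-138)² = 19044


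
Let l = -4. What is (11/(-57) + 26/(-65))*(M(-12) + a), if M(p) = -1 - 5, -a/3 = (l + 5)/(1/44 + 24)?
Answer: 364702/100415 ≈ 3.6319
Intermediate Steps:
a = -132/1057 (a = -3*(-4 + 5)/(1/44 + 24) = -3/(1/44 + 24) = -3/1057/44 = -3*44/1057 = -132/1057 ≈ -0.12488)
M(p) = -6
(11/(-57) + 26/(-65))*(M(-12) + a) = (11/(-57) + 26/(-65))*(-6 - 132/1057) = (11*(-1/57) + 26*(-1/65))*(-6474/1057) = (-11/57 - 2/5)*(-6474/1057) = -169/285*(-6474/1057) = 364702/100415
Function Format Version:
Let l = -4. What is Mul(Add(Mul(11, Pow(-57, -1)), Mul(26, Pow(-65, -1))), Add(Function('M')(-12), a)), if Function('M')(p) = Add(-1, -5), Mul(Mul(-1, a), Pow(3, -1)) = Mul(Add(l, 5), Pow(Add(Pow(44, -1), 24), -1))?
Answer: Rational(364702, 100415) ≈ 3.6319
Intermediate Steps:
a = Rational(-132, 1057) (a = Mul(-3, Mul(Add(-4, 5), Pow(Add(Pow(44, -1), 24), -1))) = Mul(-3, Mul(1, Pow(Add(Rational(1, 44), 24), -1))) = Mul(-3, Mul(1, Pow(Rational(1057, 44), -1))) = Mul(-3, Mul(1, Rational(44, 1057))) = Mul(-3, Rational(44, 1057)) = Rational(-132, 1057) ≈ -0.12488)
Function('M')(p) = -6
Mul(Add(Mul(11, Pow(-57, -1)), Mul(26, Pow(-65, -1))), Add(Function('M')(-12), a)) = Mul(Add(Mul(11, Pow(-57, -1)), Mul(26, Pow(-65, -1))), Add(-6, Rational(-132, 1057))) = Mul(Add(Mul(11, Rational(-1, 57)), Mul(26, Rational(-1, 65))), Rational(-6474, 1057)) = Mul(Add(Rational(-11, 57), Rational(-2, 5)), Rational(-6474, 1057)) = Mul(Rational(-169, 285), Rational(-6474, 1057)) = Rational(364702, 100415)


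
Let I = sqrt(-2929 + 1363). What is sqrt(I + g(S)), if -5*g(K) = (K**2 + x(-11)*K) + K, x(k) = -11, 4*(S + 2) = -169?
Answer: sqrt(-192045 + 1200*I*sqrt(174))/20 ≈ 0.90225 + 21.93*I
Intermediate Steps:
S = -177/4 (S = -2 + (1/4)*(-169) = -2 - 169/4 = -177/4 ≈ -44.250)
g(K) = 2*K - K**2/5 (g(K) = -((K**2 - 11*K) + K)/5 = -(K**2 - 10*K)/5 = 2*K - K**2/5)
I = 3*I*sqrt(174) (I = sqrt(-1566) = 3*I*sqrt(174) ≈ 39.573*I)
sqrt(I + g(S)) = sqrt(3*I*sqrt(174) + (1/5)*(-177/4)*(10 - 1*(-177/4))) = sqrt(3*I*sqrt(174) + (1/5)*(-177/4)*(10 + 177/4)) = sqrt(3*I*sqrt(174) + (1/5)*(-177/4)*(217/4)) = sqrt(3*I*sqrt(174) - 38409/80) = sqrt(-38409/80 + 3*I*sqrt(174))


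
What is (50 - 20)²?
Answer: 900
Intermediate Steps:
(50 - 20)² = 30² = 900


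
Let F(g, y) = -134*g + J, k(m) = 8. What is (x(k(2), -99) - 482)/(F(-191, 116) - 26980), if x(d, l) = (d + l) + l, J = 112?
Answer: 48/91 ≈ 0.52747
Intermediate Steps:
F(g, y) = 112 - 134*g (F(g, y) = -134*g + 112 = 112 - 134*g)
x(d, l) = d + 2*l
(x(k(2), -99) - 482)/(F(-191, 116) - 26980) = ((8 + 2*(-99)) - 482)/((112 - 134*(-191)) - 26980) = ((8 - 198) - 482)/((112 + 25594) - 26980) = (-190 - 482)/(25706 - 26980) = -672/(-1274) = -672*(-1/1274) = 48/91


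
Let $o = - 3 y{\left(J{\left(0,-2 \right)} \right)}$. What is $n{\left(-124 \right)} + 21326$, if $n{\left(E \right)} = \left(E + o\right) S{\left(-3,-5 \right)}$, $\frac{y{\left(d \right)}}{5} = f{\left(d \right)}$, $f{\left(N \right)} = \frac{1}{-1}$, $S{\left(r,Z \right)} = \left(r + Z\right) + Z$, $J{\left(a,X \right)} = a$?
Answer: $22743$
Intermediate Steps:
$S{\left(r,Z \right)} = r + 2 Z$ ($S{\left(r,Z \right)} = \left(Z + r\right) + Z = r + 2 Z$)
$f{\left(N \right)} = -1$
$y{\left(d \right)} = -5$ ($y{\left(d \right)} = 5 \left(-1\right) = -5$)
$o = 15$ ($o = \left(-3\right) \left(-5\right) = 15$)
$n{\left(E \right)} = -195 - 13 E$ ($n{\left(E \right)} = \left(E + 15\right) \left(-3 + 2 \left(-5\right)\right) = \left(15 + E\right) \left(-3 - 10\right) = \left(15 + E\right) \left(-13\right) = -195 - 13 E$)
$n{\left(-124 \right)} + 21326 = \left(-195 - -1612\right) + 21326 = \left(-195 + 1612\right) + 21326 = 1417 + 21326 = 22743$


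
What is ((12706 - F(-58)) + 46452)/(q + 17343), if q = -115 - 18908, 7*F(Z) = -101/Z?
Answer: -24018047/682080 ≈ -35.213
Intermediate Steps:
F(Z) = -101/(7*Z) (F(Z) = (-101/Z)/7 = -101/(7*Z))
q = -19023
((12706 - F(-58)) + 46452)/(q + 17343) = ((12706 - (-101)/(7*(-58))) + 46452)/(-19023 + 17343) = ((12706 - (-101)*(-1)/(7*58)) + 46452)/(-1680) = ((12706 - 1*101/406) + 46452)*(-1/1680) = ((12706 - 101/406) + 46452)*(-1/1680) = (5158535/406 + 46452)*(-1/1680) = (24018047/406)*(-1/1680) = -24018047/682080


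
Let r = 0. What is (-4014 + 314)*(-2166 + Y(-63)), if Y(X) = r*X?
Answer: 8014200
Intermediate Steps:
Y(X) = 0 (Y(X) = 0*X = 0)
(-4014 + 314)*(-2166 + Y(-63)) = (-4014 + 314)*(-2166 + 0) = -3700*(-2166) = 8014200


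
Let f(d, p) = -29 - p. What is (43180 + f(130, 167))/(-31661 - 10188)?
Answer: -42984/41849 ≈ -1.0271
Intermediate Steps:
(43180 + f(130, 167))/(-31661 - 10188) = (43180 + (-29 - 1*167))/(-31661 - 10188) = (43180 + (-29 - 167))/(-41849) = (43180 - 196)*(-1/41849) = 42984*(-1/41849) = -42984/41849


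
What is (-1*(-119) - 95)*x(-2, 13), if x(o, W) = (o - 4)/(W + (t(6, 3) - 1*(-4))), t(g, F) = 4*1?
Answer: -48/7 ≈ -6.8571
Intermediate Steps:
t(g, F) = 4
x(o, W) = (-4 + o)/(8 + W) (x(o, W) = (o - 4)/(W + (4 - 1*(-4))) = (-4 + o)/(W + (4 + 4)) = (-4 + o)/(W + 8) = (-4 + o)/(8 + W))
(-1*(-119) - 95)*x(-2, 13) = (-1*(-119) - 95)*((-4 - 2)/(8 + 13)) = (119 - 95)*(-6/21) = 24*((1/21)*(-6)) = 24*(-2/7) = -48/7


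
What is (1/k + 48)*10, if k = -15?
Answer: 1438/3 ≈ 479.33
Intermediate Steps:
(1/k + 48)*10 = (1/(-15) + 48)*10 = (-1/15 + 48)*10 = (719/15)*10 = 1438/3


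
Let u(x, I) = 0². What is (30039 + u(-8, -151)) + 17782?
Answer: 47821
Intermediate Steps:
u(x, I) = 0
(30039 + u(-8, -151)) + 17782 = (30039 + 0) + 17782 = 30039 + 17782 = 47821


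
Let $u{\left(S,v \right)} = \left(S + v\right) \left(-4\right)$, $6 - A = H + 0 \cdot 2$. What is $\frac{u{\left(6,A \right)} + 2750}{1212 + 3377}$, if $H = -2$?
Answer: $\frac{2694}{4589} \approx 0.58706$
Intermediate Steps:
$A = 8$ ($A = 6 - \left(-2 + 0 \cdot 2\right) = 6 - \left(-2 + 0\right) = 6 - -2 = 6 + 2 = 8$)
$u{\left(S,v \right)} = - 4 S - 4 v$
$\frac{u{\left(6,A \right)} + 2750}{1212 + 3377} = \frac{\left(\left(-4\right) 6 - 32\right) + 2750}{1212 + 3377} = \frac{\left(-24 - 32\right) + 2750}{4589} = \left(-56 + 2750\right) \frac{1}{4589} = 2694 \cdot \frac{1}{4589} = \frac{2694}{4589}$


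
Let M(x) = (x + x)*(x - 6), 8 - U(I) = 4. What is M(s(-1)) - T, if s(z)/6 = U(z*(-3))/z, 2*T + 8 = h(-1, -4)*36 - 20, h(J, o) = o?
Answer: 1526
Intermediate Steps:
U(I) = 4 (U(I) = 8 - 1*4 = 8 - 4 = 4)
T = -86 (T = -4 + (-4*36 - 20)/2 = -4 + (-144 - 20)/2 = -4 + (½)*(-164) = -4 - 82 = -86)
s(z) = 24/z (s(z) = 6*(4/z) = 24/z)
M(x) = 2*x*(-6 + x) (M(x) = (2*x)*(-6 + x) = 2*x*(-6 + x))
M(s(-1)) - T = 2*(24/(-1))*(-6 + 24/(-1)) - 1*(-86) = 2*(24*(-1))*(-6 + 24*(-1)) + 86 = 2*(-24)*(-6 - 24) + 86 = 2*(-24)*(-30) + 86 = 1440 + 86 = 1526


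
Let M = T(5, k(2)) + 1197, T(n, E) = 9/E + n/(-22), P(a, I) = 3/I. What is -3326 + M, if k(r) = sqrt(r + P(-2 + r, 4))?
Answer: -46843/22 + 18*sqrt(11)/11 ≈ -2123.8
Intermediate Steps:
k(r) = sqrt(3/4 + r) (k(r) = sqrt(r + 3/4) = sqrt(3/4 + r))
T(n, E) = 9/E - n/22 (T(n, E) = 9/E + n*(-1/22) = 9/E - n/22)
M = 26329/22 + 18*sqrt(11)/11 (M = (9/((sqrt(3 + 4*2)/2)) - 1/22*5) + 1197 = (9/((sqrt(3 + 8)/2)) - 5/22) + 1197 = (9/((sqrt(11)/2)) - 5/22) + 1197 = (9*(2*sqrt(11)/11) - 5/22) + 1197 = (18*sqrt(11)/11 - 5/22) + 1197 = (-5/22 + 18*sqrt(11)/11) + 1197 = 26329/22 + 18*sqrt(11)/11 ≈ 1202.2)
-3326 + M = -3326 + (26329/22 + 18*sqrt(11)/11) = -46843/22 + 18*sqrt(11)/11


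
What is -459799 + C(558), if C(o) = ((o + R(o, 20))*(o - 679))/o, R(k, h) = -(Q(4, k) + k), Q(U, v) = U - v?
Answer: -128317438/279 ≈ -4.5992e+5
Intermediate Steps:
R(k, h) = -4 (R(k, h) = -((4 - k) + k) = -1*4 = -4)
C(o) = (-679 + o)*(-4 + o)/o (C(o) = ((o - 4)*(o - 679))/o = ((-4 + o)*(-679 + o))/o = ((-679 + o)*(-4 + o))/o = (-679 + o)*(-4 + o)/o)
-459799 + C(558) = -459799 + (-683 + 558 + 2716/558) = -459799 + (-683 + 558 + 2716*(1/558)) = -459799 + (-683 + 558 + 1358/279) = -459799 - 33517/279 = -128317438/279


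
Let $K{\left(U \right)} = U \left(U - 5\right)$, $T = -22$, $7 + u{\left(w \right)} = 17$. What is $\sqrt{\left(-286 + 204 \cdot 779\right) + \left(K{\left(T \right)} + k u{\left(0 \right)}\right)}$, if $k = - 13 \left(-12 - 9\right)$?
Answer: $\sqrt{161954} \approx 402.44$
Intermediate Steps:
$u{\left(w \right)} = 10$ ($u{\left(w \right)} = -7 + 17 = 10$)
$K{\left(U \right)} = U \left(-5 + U\right)$
$k = 273$ ($k = \left(-13\right) \left(-21\right) = 273$)
$\sqrt{\left(-286 + 204 \cdot 779\right) + \left(K{\left(T \right)} + k u{\left(0 \right)}\right)} = \sqrt{\left(-286 + 204 \cdot 779\right) + \left(- 22 \left(-5 - 22\right) + 273 \cdot 10\right)} = \sqrt{\left(-286 + 158916\right) + \left(\left(-22\right) \left(-27\right) + 2730\right)} = \sqrt{158630 + \left(594 + 2730\right)} = \sqrt{158630 + 3324} = \sqrt{161954}$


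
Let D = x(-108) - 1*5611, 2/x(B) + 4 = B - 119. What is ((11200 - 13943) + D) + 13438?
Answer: 1174402/231 ≈ 5084.0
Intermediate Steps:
x(B) = 2/(-123 + B) (x(B) = 2/(-4 + (B - 119)) = 2/(-4 + (-119 + B)) = 2/(-123 + B))
D = -1296143/231 (D = 2/(-123 - 108) - 1*5611 = 2/(-231) - 5611 = 2*(-1/231) - 5611 = -2/231 - 5611 = -1296143/231 ≈ -5611.0)
((11200 - 13943) + D) + 13438 = ((11200 - 13943) - 1296143/231) + 13438 = (-2743 - 1296143/231) + 13438 = -1929776/231 + 13438 = 1174402/231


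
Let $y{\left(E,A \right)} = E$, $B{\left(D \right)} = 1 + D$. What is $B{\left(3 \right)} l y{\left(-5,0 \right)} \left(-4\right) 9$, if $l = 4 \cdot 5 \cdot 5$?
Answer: $72000$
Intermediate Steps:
$l = 100$ ($l = 20 \cdot 5 = 100$)
$B{\left(3 \right)} l y{\left(-5,0 \right)} \left(-4\right) 9 = \left(1 + 3\right) 100 \left(-5\right) \left(-4\right) 9 = 4 \cdot 100 \left(-5\right) \left(-4\right) 9 = 400 \left(-5\right) \left(-4\right) 9 = \left(-2000\right) \left(-4\right) 9 = 8000 \cdot 9 = 72000$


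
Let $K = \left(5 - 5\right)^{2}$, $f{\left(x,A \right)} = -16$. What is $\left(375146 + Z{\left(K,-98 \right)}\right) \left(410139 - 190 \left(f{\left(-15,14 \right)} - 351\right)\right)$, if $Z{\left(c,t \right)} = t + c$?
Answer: $179973908712$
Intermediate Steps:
$K = 0$ ($K = 0^{2} = 0$)
$Z{\left(c,t \right)} = c + t$
$\left(375146 + Z{\left(K,-98 \right)}\right) \left(410139 - 190 \left(f{\left(-15,14 \right)} - 351\right)\right) = \left(375146 + \left(0 - 98\right)\right) \left(410139 - 190 \left(-16 - 351\right)\right) = \left(375146 - 98\right) \left(410139 - -69730\right) = 375048 \left(410139 + 69730\right) = 375048 \cdot 479869 = 179973908712$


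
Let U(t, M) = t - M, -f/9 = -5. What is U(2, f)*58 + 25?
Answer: -2469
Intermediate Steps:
f = 45 (f = -9*(-5) = 45)
U(2, f)*58 + 25 = (2 - 1*45)*58 + 25 = (2 - 45)*58 + 25 = -43*58 + 25 = -2494 + 25 = -2469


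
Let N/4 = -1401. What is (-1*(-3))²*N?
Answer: -50436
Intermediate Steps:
N = -5604 (N = 4*(-1401) = -5604)
(-1*(-3))²*N = (-1*(-3))²*(-5604) = 3²*(-5604) = 9*(-5604) = -50436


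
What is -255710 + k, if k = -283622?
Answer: -539332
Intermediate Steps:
-255710 + k = -255710 - 283622 = -539332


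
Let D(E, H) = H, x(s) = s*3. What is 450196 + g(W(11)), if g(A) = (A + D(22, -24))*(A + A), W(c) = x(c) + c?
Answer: 451956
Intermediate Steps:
x(s) = 3*s
W(c) = 4*c (W(c) = 3*c + c = 4*c)
g(A) = 2*A*(-24 + A) (g(A) = (A - 24)*(A + A) = (-24 + A)*(2*A) = 2*A*(-24 + A))
450196 + g(W(11)) = 450196 + 2*(4*11)*(-24 + 4*11) = 450196 + 2*44*(-24 + 44) = 450196 + 2*44*20 = 450196 + 1760 = 451956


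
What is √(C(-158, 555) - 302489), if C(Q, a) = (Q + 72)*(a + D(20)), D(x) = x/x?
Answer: I*√350305 ≈ 591.87*I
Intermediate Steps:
D(x) = 1
C(Q, a) = (1 + a)*(72 + Q) (C(Q, a) = (Q + 72)*(a + 1) = (72 + Q)*(1 + a) = (1 + a)*(72 + Q))
√(C(-158, 555) - 302489) = √((72 - 158 + 72*555 - 158*555) - 302489) = √((72 - 158 + 39960 - 87690) - 302489) = √(-47816 - 302489) = √(-350305) = I*√350305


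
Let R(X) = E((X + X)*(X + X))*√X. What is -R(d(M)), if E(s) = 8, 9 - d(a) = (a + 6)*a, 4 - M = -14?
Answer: -24*I*√47 ≈ -164.54*I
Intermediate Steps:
M = 18 (M = 4 - 1*(-14) = 4 + 14 = 18)
d(a) = 9 - a*(6 + a) (d(a) = 9 - (a + 6)*a = 9 - (6 + a)*a = 9 - a*(6 + a))
R(X) = 8*√X
-R(d(M)) = -8*√(9 - 1*18² - 6*18) = -8*√(9 - 1*324 - 108) = -8*√(9 - 324 - 108) = -8*√(-423) = -8*3*I*√47 = -24*I*√47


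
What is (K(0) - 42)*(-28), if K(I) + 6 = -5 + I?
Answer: 1484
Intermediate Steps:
K(I) = -11 + I (K(I) = -6 + (-5 + I) = -11 + I)
(K(0) - 42)*(-28) = ((-11 + 0) - 42)*(-28) = (-11 - 42)*(-28) = -53*(-28) = 1484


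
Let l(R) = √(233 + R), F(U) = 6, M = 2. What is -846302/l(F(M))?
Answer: -846302*√239/239 ≈ -54743.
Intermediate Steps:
-846302/l(F(M)) = -846302/√(233 + 6) = -846302*√239/239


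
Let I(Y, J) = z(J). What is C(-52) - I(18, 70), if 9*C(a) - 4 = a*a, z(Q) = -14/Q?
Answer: 13549/45 ≈ 301.09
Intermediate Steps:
I(Y, J) = -14/J
C(a) = 4/9 + a²/9 (C(a) = 4/9 + (a*a)/9 = 4/9 + a²/9)
C(-52) - I(18, 70) = (4/9 + (⅑)*(-52)²) - (-14)/70 = (4/9 + (⅑)*2704) - (-14)/70 = (4/9 + 2704/9) - 1*(-⅕) = 2708/9 + ⅕ = 13549/45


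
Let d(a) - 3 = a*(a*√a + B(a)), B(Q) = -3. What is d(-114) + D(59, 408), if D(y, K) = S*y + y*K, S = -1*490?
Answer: -4493 + 12996*I*√114 ≈ -4493.0 + 1.3876e+5*I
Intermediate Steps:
S = -490
d(a) = 3 + a*(-3 + a^(3/2)) (d(a) = 3 + a*(a*√a - 3) = 3 + a*(a^(3/2) - 3) = 3 + a*(-3 + a^(3/2)))
D(y, K) = -490*y + K*y (D(y, K) = -490*y + y*K = -490*y + K*y)
d(-114) + D(59, 408) = (3 + (-114)^(5/2) - 3*(-114)) + 59*(-490 + 408) = (3 + 12996*I*√114 + 342) + 59*(-82) = (345 + 12996*I*√114) - 4838 = -4493 + 12996*I*√114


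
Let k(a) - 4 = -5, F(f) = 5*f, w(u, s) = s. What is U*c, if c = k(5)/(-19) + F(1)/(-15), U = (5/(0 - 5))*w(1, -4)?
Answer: -64/57 ≈ -1.1228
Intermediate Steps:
k(a) = -1 (k(a) = 4 - 5 = -1)
U = 4 (U = (5/(0 - 5))*(-4) = (5/(-5))*(-4) = (5*(-1/5))*(-4) = -1*(-4) = 4)
c = -16/57 (c = -1/(-19) + (5*1)/(-15) = -1*(-1/19) + 5*(-1/15) = 1/19 - 1/3 = -16/57 ≈ -0.28070)
U*c = 4*(-16/57) = -64/57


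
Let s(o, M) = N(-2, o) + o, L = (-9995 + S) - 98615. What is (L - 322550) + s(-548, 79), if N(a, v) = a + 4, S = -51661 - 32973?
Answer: -516340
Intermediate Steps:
S = -84634
N(a, v) = 4 + a
L = -193244 (L = (-9995 - 84634) - 98615 = -94629 - 98615 = -193244)
s(o, M) = 2 + o (s(o, M) = (4 - 2) + o = 2 + o)
(L - 322550) + s(-548, 79) = (-193244 - 322550) + (2 - 548) = -515794 - 546 = -516340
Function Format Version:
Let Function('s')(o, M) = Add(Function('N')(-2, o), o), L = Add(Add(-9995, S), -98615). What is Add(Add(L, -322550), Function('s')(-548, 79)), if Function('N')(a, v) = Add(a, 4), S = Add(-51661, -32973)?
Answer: -516340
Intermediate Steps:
S = -84634
Function('N')(a, v) = Add(4, a)
L = -193244 (L = Add(Add(-9995, -84634), -98615) = Add(-94629, -98615) = -193244)
Function('s')(o, M) = Add(2, o) (Function('s')(o, M) = Add(Add(4, -2), o) = Add(2, o))
Add(Add(L, -322550), Function('s')(-548, 79)) = Add(Add(-193244, -322550), Add(2, -548)) = Add(-515794, -546) = -516340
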